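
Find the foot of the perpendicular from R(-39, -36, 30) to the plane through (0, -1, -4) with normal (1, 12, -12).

(-36, 0, -6)

n = (1, 12, -12), |n|² = 289, and n·R − 36 = -867.
t = -867/289 = -3, so the foot is R − t·n = (-39, -36, 30) − (-3)·(1, 12, -12) = (-36, 0, -6).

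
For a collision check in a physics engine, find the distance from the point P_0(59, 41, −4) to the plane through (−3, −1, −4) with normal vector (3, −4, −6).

18√61/61

The plane has equation n·(r − (−3, −1, −4)) = 0, i.e. n·r = 19.
Then n·(59, 41, −4) − 19 = 18.
|n| = √(9 + 16 + 36) = √61, so the distance is |18|/√61 = 18√61/61.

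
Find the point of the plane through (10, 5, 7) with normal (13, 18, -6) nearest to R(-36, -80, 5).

(16, -8, -19)

n = (13, 18, -6), |n|² = 529, and n·R − 178 = -2116.
t = -2116/529 = -4, so the foot is R − t·n = (-36, -80, 5) − (-4)·(13, 18, -6) = (16, -8, -19).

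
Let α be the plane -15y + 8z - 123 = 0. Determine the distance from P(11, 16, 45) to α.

Normal vector n = (0, -15, 8), and n·(11, 16, 45) - 123 = -3.
|n| = √(0 + 225 + 64) = 17, so the distance is |-3|/17 = 3/17.

3/17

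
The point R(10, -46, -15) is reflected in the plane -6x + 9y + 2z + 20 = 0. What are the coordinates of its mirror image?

(-38, 26, 1)

n = (-6, 9, 2), |n|² = 121, n·R − (-20) = -484, so t = -484/121 = -4.
Foot F = R − (-4)·n = (-14, -10, -7); the reflection is 2F − R = (-38, 26, 1).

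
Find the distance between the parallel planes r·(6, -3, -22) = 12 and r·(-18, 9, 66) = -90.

Divide the second equation by -3 to match normals: 6x₁ - 3x₂ - 22x₃ = 30.
Both planes have normal n = (6, -3, -22), |n| = 23. Any point on the first plane is at distance |30 − 12|/|n| = 18/23 from the second.

18/23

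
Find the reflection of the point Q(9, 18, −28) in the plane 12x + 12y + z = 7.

n = (12, 12, 1), |n|² = 289, n·Q − 7 = 289, so t = 289/289 = 1.
Foot F = Q − 1·n = (−3, 6, −29); the reflection is 2F − Q = (−15, −6, −30).

(-15, -6, -30)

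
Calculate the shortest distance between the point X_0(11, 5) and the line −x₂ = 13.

d = |0·11 + (-1)·5 − 13| / √(0 + 1) = |-18|/1 = 18.

18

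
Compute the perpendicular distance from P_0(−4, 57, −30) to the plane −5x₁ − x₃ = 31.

Normal vector n = (−5, 0, −1), and n·(−4, 57, −30) − 31 = 19.
|n| = √(25 + 0 + 1) = √26, so the distance is |19|/√26 = 19√26/26.

19√26/26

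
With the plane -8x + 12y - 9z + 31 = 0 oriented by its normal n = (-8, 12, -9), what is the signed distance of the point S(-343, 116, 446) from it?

n·S − (-31) = 153.
|n| = 17, so the signed distance is 153/17 = 9.

9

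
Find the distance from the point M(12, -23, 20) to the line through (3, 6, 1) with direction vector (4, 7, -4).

√554

Direction vector d = (4, 7, -4).
AP = (9, -29, 19), and AP × d = (-17, 112, 179).
|AP × d|² = 44874 and |d|² = 81, so the distance is √(44874/81) = √554.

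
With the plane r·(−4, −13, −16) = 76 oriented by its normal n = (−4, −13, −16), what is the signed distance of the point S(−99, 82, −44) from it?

-2

n·S − 76 = -42.
|n| = 21, so the signed distance is -42/21 = -2.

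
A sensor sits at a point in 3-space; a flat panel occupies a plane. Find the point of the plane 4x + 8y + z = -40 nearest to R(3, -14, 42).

(35/9, -110/9, 380/9)

The perpendicular from R has direction n = (4, 8, 1): r = (3, -14, 42) + λ(4, 8, 1).
Substitute into the plane: n·(R + λn) = -40 gives -58 + 81λ = -40, so λ = 2/9.
Foot = (3, -14, 42) + (2/9)·(4, 8, 1) = (35/9, -110/9, 380/9).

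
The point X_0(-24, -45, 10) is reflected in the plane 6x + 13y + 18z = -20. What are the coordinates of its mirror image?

(-12, -19, 46)

n = (6, 13, 18), |n|² = 529, n·X_0 − (-20) = -529, so t = -529/529 = -1.
Foot F = X_0 − (-1)·n = (-18, -32, 28); the reflection is 2F − X_0 = (-12, -19, 46).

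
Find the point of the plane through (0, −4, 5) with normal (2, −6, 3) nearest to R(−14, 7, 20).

n = (2, −6, 3), |n|² = 49, and n·R − 39 = -49.
t = -49/49 = -1, so the foot is R − t·n = (−14, 7, 20) − (-1)·(2, −6, 3) = (−12, 1, 23).

(-12, 1, 23)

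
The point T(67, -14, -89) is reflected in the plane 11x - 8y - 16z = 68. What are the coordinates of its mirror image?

(-43, 66, 71)

n = (11, -8, -16), |n|² = 441, n·T − 68 = 2205, so t = 2205/441 = 5.
Foot F = T − 5·n = (12, 26, -9); the reflection is 2F − T = (-43, 66, 71).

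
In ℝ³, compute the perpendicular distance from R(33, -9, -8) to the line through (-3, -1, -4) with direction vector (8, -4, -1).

Direction vector d = (8, -4, -1).
AP = (36, -8, -4), and AP × d = (-8, 4, -80).
|AP × d|² = 6480 and |d|² = 81, so the distance is √(6480/81) = √80 = 4√5.

4√5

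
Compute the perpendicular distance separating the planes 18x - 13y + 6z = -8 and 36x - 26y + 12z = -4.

6/23

Divide the second equation by 2 to match normals: 18x - 13y + 6z = -2.
With common normal n = (18, -13, 6) (|n| = 23), the distance is |(-8) − (-2)|/|n| = 6/23.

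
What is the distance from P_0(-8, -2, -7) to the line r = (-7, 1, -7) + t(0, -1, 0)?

1

Direction vector d = (0, -1, 0).
AP = (-1, -3, 0), and AP × d = (0, 0, 1).
|AP × d|² = 1 and |d|² = 1, so the distance is √1 = 1.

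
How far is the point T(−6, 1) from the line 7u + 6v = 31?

The normal to the line is n = (7, 6) with |n| = √85.
|n·T − 31| = |-36 − 31| = 67, so the distance is 67/√85.

67√85/85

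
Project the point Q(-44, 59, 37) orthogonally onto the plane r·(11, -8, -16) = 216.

The perpendicular from Q has direction n = (11, -8, -16): r = (-44, 59, 37) + μ(11, -8, -16).
Substitute into the plane: n·(Q + μn) = 216 gives -1548 + 441μ = 216, so μ = 4.
Foot = (-44, 59, 37) + 4·(11, -8, -16) = (0, 27, -27).

(0, 27, -27)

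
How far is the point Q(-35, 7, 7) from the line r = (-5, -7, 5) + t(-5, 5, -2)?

2√59

Direction vector d = (-5, 5, -2).
AP = (-30, 14, 2); AP·d = 216, |AP|² = 1100, |d|² = 54.
distance² = |AP|² − (AP·d)²/|d|² = 1100 − 46656/54 = 236, so the distance is 2√59.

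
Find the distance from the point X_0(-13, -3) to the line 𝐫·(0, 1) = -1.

2

d = |0·(-13) + 1·(-3) − (-1)| / √(0 + 1) = |-2|/1 = 2.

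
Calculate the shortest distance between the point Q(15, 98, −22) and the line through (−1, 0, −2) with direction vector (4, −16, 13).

Direction vector d = (4, −16, 13).
AP = (16, 98, −20); AP·d = -1764, |AP|² = 10260, |d|² = 441.
distance² = |AP|² − (AP·d)²/|d|² = 10260 − 3111696/441 = 3204, so the distance is 6√89.

6√89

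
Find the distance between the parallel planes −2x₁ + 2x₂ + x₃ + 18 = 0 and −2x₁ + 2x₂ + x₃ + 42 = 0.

8

Both planes have normal n = (−2, 2, 1), |n| = 3. Any point on the first plane is at distance |(-42) − (-18)|/|n| = 24/3 = 8 from the second.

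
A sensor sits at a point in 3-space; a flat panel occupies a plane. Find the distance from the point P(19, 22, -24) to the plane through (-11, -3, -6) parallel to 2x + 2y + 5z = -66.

20√33/33

Parallel planes share the normal n = (2, 2, 5); since (-11, -3, -6) lies on the plane, its equation is 2x + 2y + 5z = -58.
Then n·(19, 22, -24) - (-58) = 20.
|n| = √(4 + 4 + 25) = √33, so the distance is |20|/√33 = 20/√33.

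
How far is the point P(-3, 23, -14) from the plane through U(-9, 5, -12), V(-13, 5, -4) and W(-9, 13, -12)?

UV = (-4, 0, 8) and UW = (0, 8, 0), so a normal is n = UV × UW = (-64, 0, -32).
n = (-64, 0, -32); n·P − 960 = -320; |n| = 32√5; distance = 320/(32√5) = 2√5.

2√5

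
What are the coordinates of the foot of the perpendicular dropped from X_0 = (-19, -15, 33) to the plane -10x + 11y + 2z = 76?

The perpendicular from X_0 has direction n = (-10, 11, 2): r = (-19, -15, 33) + λ(-10, 11, 2).
Substitute into the plane: n·(X_0 + λn) = 76 gives 91 + 225λ = 76, so λ = -1/15.
Foot = (-19, -15, 33) + (-1/15)·(-10, 11, 2) = (-55/3, -236/15, 493/15).

(-55/3, -236/15, 493/15)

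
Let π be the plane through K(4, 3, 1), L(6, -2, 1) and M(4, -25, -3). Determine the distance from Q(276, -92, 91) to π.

6

KL = (2, -5, 0) and KM = (0, -28, -4), so a normal is n = KL × KM = (20, 8, -56).
Then n·(276, -92, 91) - 48 = -360.
|n| = √(400 + 64 + 3136) = 60, so the distance is |-360|/60 = 6.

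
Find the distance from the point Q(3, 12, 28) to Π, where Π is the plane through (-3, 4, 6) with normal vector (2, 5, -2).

8/√33

The plane has equation n·(r − (-3, 4, 6)) = 0, i.e. n·r = 2.
n = (2, 5, -2); n·P − 2 = 8; |n| = √33; distance = 8/√33 = 8√33/33.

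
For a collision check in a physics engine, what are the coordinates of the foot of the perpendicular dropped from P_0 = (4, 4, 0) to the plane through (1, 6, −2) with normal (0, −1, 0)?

(4, 6, 0)

n = (0, −1, 0), |n|² = 1, and n·P_0 − (-6) = 2.
t = 2/1 = 2, so the foot is P_0 − t·n = (4, 4, 0) − 2·(0, −1, 0) = (4, 6, 0).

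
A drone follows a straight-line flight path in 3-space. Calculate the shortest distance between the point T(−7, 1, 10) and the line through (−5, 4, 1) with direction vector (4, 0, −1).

Direction vector d = (4, 0, −1).
AP = (−2, −3, 9); AP·d = -17, |AP|² = 94, |d|² = 17.
distance² = |AP|² − (AP·d)²/|d|² = 94 − 289/17 = 77, so the distance is √77.

√77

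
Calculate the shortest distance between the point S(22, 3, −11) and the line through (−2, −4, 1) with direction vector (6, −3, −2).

Direction vector d = (6, −3, −2).
AP = (24, 7, −12); AP·d = 147, |AP|² = 769, |d|² = 49.
distance² = |AP|² − (AP·d)²/|d|² = 769 − 21609/49 = 328, so the distance is 2√82.

2√82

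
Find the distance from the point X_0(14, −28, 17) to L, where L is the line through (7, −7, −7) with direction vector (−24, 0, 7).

Direction vector d = (−24, 0, 7).
AP = (7, −21, 24); AP·d = 0, |AP|² = 1066, |d|² = 625.
distance² = |AP|² − (AP·d)²/|d|² = 1066 − 0/625 = 1066, so the distance is √1066.

√1066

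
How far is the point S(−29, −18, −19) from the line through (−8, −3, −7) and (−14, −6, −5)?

A direction vector is d = (−6, −3, 2).
AP = (−21, −15, −12); AP·d = 147, |AP|² = 810, |d|² = 49.
distance² = |AP|² − (AP·d)²/|d|² = 810 − 21609/49 = 369, so the distance is 3√41.

3√41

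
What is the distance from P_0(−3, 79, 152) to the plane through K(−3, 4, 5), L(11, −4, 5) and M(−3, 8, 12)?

7

KL = (14, −8, 0) and KM = (0, 4, 7), so a normal is n = KL × KM = (−56, −98, 56).
d = |(-56)·(-3) + (-98)·79 + 56·152 − 56| / √(3136 + 9604 + 3136) = |882| / 126 = 7.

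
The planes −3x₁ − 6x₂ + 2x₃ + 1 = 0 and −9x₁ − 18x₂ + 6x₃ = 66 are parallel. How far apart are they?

23/7

Divide the second equation by 3 to match normals: −3x₁ − 6x₂ + 2x₃ = 22.
Both planes have normal n = (−3, −6, 2), |n| = 7. Any point on the first plane is at distance |22 − (-1)|/|n| = 23/7 from the second.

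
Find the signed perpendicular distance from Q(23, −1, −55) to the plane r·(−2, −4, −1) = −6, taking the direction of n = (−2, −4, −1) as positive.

19/√21

n·Q − (-6) = 19.
|n| = √21, so the signed distance is 19/√21.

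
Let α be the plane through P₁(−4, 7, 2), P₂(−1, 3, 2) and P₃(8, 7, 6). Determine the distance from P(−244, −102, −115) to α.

P₁P₂ = (3, −4, 0) and P₁P₃ = (12, 0, 4), so a normal is n = P₁P₂ × P₁P₃ = (−16, −12, 48).
d = |(-16)·(-244) + (-12)·(-102) + 48·(-115) − 76| / √(256 + 144 + 2304) = |-468| / 52 = 9.

9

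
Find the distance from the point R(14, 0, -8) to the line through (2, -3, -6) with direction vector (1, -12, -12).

√157

Direction vector d = (1, -12, -12).
AP = (12, 3, -2); AP·d = 0, |AP|² = 157, |d|² = 289.
distance² = |AP|² − (AP·d)²/|d|² = 157 − 0/289 = 157, so the distance is √157.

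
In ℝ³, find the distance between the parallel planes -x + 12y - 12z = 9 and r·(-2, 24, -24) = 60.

21/17

Divide the second equation by 2 to match normals: -x + 12y - 12z = 30.
With common normal n = (-1, 12, -12) (|n| = 17), the distance is |9 − 30|/|n| = 21/17.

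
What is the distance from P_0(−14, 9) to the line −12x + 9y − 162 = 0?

The normal to the line is n = (−12, 9) with |n| = 15.
|n·P_0 − 162| = |249 − 162| = 87, so the distance is 87/15 = 29/5.

29/5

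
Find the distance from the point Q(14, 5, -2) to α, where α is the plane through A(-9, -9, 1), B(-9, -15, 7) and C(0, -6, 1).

AB = (0, -6, 6) and AC = (9, 3, 0), so a normal is n = AB × AC = (-18, 54, 54).
Then n·(14, 5, -2) - (-270) = 180.
|n| = √(324 + 2916 + 2916) = 18√19, so the distance is |180|/(18√19) = 10/√19.

10/√19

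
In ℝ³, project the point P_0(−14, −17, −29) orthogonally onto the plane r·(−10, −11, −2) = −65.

(6, 5, -25)

n = (−10, −11, −2), |n|² = 225, and n·P_0 − (-65) = 450.
t = 450/225 = 2, so the foot is P_0 − t·n = (−14, −17, −29) − 2·(−10, −11, −2) = (6, 5, −25).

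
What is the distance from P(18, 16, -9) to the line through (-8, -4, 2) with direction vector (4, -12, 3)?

Direction vector d = (4, -12, 3).
AP = (26, 20, -11); AP·d = -169, |AP|² = 1197, |d|² = 169.
distance² = |AP|² − (AP·d)²/|d|² = 1197 − 28561/169 = 1028, so the distance is 2√257.

2√257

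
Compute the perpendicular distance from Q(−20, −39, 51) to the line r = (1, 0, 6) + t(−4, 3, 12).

Direction vector d = (−4, 3, 12).
AP = (−21, −39, 45), and AP × d = (−603, 72, −219).
|AP × d|² = 416754 and |d|² = 169, so the distance is √(416754/169) = √2466 = 3√274.

3√274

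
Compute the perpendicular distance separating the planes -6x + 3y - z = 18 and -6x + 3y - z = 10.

8/√46

Both planes have normal n = (-6, 3, -1), |n| = √46. Any point on the first plane is at distance |10 − 18|/|n| = 8/√46 = 4√46/23 from the second.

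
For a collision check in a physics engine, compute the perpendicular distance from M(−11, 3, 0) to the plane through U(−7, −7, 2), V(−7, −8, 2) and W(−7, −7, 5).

4

UV = (0, −1, 0) and UW = (0, 0, 3), so a normal is n = UV × UW = (−3, 0, 0).
Then n·(−11, 3, 0) − 21 = 12.
|n| = √(9 + 0 + 0) = 3, so the distance is |12|/3 = 4.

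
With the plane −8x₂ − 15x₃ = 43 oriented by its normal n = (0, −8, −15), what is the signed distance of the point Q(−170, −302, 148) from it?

9

n·Q − 43 = 153.
|n| = 17, so the signed distance is 153/17 = 9.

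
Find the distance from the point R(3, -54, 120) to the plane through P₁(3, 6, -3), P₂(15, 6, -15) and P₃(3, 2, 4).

P₁P₂ = (12, 0, -12) and P₁P₃ = (0, -4, 7), so a normal is n = P₁P₂ × P₁P₃ = (-48, -84, -48).
Then n·(3, -54, 120) - (-504) = -864.
|n| = √(2304 + 7056 + 2304) = 108, so the distance is |-864|/108 = 8.

8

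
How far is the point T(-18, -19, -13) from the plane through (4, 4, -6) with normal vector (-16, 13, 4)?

The plane has equation n·(r − (4, 4, -6)) = 0, i.e. n·r = -36.
d = |(-16)·(-18) + 13·(-19) + 4·(-13) − (-36)| / √(256 + 169 + 16) = |25| / 21 = 25/21.

25/21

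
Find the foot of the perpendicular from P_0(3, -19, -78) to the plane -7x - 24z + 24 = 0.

(24, -19, -6)

n = (-7, 0, -24), |n|² = 625, and n·P_0 − (-24) = 1875.
t = 1875/625 = 3, so the foot is P_0 − t·n = (3, -19, -78) − 3·(-7, 0, -24) = (24, -19, -6).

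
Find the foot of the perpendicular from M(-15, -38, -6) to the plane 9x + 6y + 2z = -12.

(12, -20, 0)

The perpendicular from M has direction n = (9, 6, 2): r = (-15, -38, -6) + λ(9, 6, 2).
Substitute into the plane: n·(M + λn) = -12 gives -375 + 121λ = -12, so λ = 3.
Foot = (-15, -38, -6) + 3·(9, 6, 2) = (12, -20, 0).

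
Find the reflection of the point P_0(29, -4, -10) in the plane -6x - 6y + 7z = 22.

(5, -28, 18)

With n = (-6, -6, 7), the signed offset is (n·P_0 − 22)/|n|² = -242/121 = -2.
P_0' = P_0 − 2t·n = (29, -4, -10) − (-4)·(-6, -6, 7) = (5, -28, 18).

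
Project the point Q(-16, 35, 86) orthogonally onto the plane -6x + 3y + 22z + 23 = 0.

(8, 23, -2)

n = (-6, 3, 22), |n|² = 529, and n·Q − (-23) = 2116.
t = 2116/529 = 4, so the foot is Q − t·n = (-16, 35, 86) − 4·(-6, 3, 22) = (8, 23, -2).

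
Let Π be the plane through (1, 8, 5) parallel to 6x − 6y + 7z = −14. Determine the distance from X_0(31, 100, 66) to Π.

Parallel planes share the normal n = (6, −6, 7); since (1, 8, 5) lies on the plane, its equation is 6x − 6y + 7z = -7.
Then n·(31, 100, 66) − (−7) = 55.
|n| = √(36 + 36 + 49) = 11, so the distance is |55|/11 = 5.

5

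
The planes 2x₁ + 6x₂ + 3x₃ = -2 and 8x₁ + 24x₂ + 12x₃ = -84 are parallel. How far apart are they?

Divide the second equation by 4 to match normals: 2x₁ + 6x₂ + 3x₃ = -21.
Both planes have normal n = (2, 6, 3), |n| = 7. Any point on the first plane is at distance |(-21) − (-2)|/|n| = 19/7 from the second.

19/7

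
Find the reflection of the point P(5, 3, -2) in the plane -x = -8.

n = (-1, 0, 0), |n|² = 1, n·P − (-8) = 3, so t = 3/1 = 3.
Foot F = P − 3·n = (8, 3, -2); the reflection is 2F − P = (11, 3, -2).

(11, 3, -2)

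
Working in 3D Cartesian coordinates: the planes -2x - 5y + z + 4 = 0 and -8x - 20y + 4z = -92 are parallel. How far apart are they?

19√30/30

Divide the second equation by 4 to match normals: -2x - 5y + z = -23.
Both planes have normal n = (-2, -5, 1), |n| = √30. Any point on the first plane is at distance |(-23) − (-4)|/|n| = 19/√30 from the second.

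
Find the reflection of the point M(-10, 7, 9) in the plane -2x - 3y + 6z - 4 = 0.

n = (-2, -3, 6), |n|² = 49, n·M − 4 = 49, so t = 49/49 = 1.
Foot F = M − 1·n = (-8, 10, 3); the reflection is 2F − M = (-6, 13, -3).

(-6, 13, -3)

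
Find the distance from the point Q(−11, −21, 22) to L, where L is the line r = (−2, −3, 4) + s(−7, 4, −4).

18√2

Direction vector d = (−7, 4, −4).
AP = (−9, −18, 18), and AP × d = (0, −162, −162).
|AP × d|² = 52488 and |d|² = 81, so the distance is √(52488/81) = √648 = 18√2.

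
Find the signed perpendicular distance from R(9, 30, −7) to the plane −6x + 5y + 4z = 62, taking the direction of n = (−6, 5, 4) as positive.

6/√77

n·R − 62 = 6.
|n| = √77, so the signed distance is 6/√77.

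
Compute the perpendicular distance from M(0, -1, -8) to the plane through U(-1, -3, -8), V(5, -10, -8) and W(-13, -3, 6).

19/11

UV = (6, -7, 0) and UW = (-12, 0, 14), so a normal is n = UV × UW = (-98, -84, -84).
n = (-98, -84, -84); n·P − 1022 = -266; |n| = 154; distance = 266/154 = 19/11.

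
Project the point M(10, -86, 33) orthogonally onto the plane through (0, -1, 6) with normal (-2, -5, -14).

The perpendicular from M has direction n = (-2, -5, -14): r = (10, -86, 33) + μ(-2, -5, -14).
Substitute into the plane: n·(M + μn) = -79 gives -52 + 225μ = -79, so μ = -3/25.
Foot = (10, -86, 33) + (-3/25)·(-2, -5, -14) = (256/25, -427/5, 867/25).

(256/25, -427/5, 867/25)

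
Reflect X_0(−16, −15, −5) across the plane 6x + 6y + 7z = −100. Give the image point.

(-4, -3, 9)

n = (6, 6, 7), |n|² = 121, n·X_0 − (-100) = -121, so t = -121/121 = -1.
Foot F = X_0 − (-1)·n = (−10, −9, 2); the reflection is 2F − X_0 = (−4, −3, 9).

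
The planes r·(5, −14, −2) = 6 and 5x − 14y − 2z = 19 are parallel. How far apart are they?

13/15

With common normal n = (5, −14, −2) (|n| = 15), the distance is |6 − 19|/|n| = 13/15.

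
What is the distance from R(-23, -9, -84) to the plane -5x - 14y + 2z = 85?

4/5

d = |(-5)·(-23) + (-14)·(-9) + 2·(-84) − 85| / √(25 + 196 + 4) = |-12| / 15 = 4/5.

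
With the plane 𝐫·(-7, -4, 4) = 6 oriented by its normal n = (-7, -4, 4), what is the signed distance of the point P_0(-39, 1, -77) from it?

n·P_0 − 6 = -45.
|n| = 9, so the signed distance is -45/9 = -5.

-5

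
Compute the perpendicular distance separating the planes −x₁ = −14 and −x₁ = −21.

Both planes have normal n = (−1, 0, 0), |n| = 1. Any point on the first plane is at distance |(-21) − (-14)|/|n| = 7/1 = 7 from the second.

7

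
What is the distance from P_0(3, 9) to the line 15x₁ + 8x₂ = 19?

98/17

The normal to the line is n = (15, 8) with |n| = 17.
|n·P_0 − 19| = |117 − 19| = 98, so the distance is 98/17.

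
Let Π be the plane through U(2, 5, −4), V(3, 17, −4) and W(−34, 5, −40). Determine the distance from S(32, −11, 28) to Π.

UV = (1, 12, 0) and UW = (−36, 0, −36), so a normal is n = UV × UW = (−432, 36, 432).
n = (−432, 36, 432); n·P − (-2412) = 288; |n| = 612; distance = 288/612 = 8/17.

8/17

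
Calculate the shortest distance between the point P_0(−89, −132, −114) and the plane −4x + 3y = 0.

8

Normal vector n = (−4, 3, 0), and n·(−89, −132, −114) − 0 = −40.
|n| = √(16 + 9 + 0) = 5, so the distance is |-40|/5 = 8.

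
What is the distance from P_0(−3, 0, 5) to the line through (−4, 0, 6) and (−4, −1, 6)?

√2

A direction vector is d = (0, −1, 0).
AP = (1, 0, −1); AP·d = 0, |AP|² = 2, |d|² = 1.
distance² = |AP|² − (AP·d)²/|d|² = 2 − 0/1 = 2, so the distance is √2.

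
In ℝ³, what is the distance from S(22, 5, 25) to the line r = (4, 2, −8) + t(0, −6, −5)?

Direction vector d = (0, −6, −5).
AP = (18, 3, 33), and AP × d = (183, 90, −108).
|AP × d|² = 53253 and |d|² = 61, so the distance is √(53253/61) = √873 = 3√97.

3√97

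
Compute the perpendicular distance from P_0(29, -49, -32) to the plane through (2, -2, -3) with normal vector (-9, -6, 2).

The plane has equation n·(r − (2, -2, -3)) = 0, i.e. n·r = -12.
d = |(-9)·29 + (-6)·(-49) + 2·(-32) − (-12)| / √(81 + 36 + 4) = |-19| / 11 = 19/11.

19/11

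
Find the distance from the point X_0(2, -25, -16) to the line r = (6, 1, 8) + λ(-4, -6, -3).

Direction vector d = (-4, -6, -3).
AP = (-4, -26, -24), and AP × d = (-66, 84, -80).
|AP × d|² = 17812 and |d|² = 61, so the distance is √(17812/61) = √292 = 2√73.

2√73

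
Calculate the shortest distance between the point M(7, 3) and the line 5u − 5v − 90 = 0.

7√2

The normal to the line is n = (5, −5) with |n| = 5√2.
|n·M − 90| = |20 − 90| = 70, so the distance is 70/(5√2) = 7√2.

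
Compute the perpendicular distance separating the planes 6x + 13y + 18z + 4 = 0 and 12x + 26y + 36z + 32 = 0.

Divide the second equation by 2 to match normals: 6x + 13y + 18z = -16.
With common normal n = (6, 13, 18) (|n| = 23), the distance is |(-4) − (-16)|/|n| = 12/23.

12/23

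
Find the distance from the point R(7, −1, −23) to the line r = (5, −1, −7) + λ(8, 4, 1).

2√65

Direction vector d = (8, 4, 1).
AP = (2, 0, −16); AP·d = 0, |AP|² = 260, |d|² = 81.
distance² = |AP|² − (AP·d)²/|d|² = 260 − 0/81 = 260, so the distance is 2√65.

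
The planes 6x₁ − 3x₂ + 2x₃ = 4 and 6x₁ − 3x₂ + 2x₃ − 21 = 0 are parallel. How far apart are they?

Both planes have normal n = (6, −3, 2), |n| = 7. Any point on the first plane is at distance |21 − 4|/|n| = 17/7 from the second.

17/7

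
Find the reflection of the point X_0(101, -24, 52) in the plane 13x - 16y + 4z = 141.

(-3, 104, 20)

n = (13, -16, 4), |n|² = 441, n·X_0 − 141 = 1764, so t = 1764/441 = 4.
Foot F = X_0 − 4·n = (49, 40, 36); the reflection is 2F − X_0 = (-3, 104, 20).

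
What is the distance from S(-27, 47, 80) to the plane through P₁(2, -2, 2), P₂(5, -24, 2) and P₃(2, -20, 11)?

1

P₁P₂ = (3, -22, 0) and P₁P₃ = (0, -18, 9), so a normal is n = P₁P₂ × P₁P₃ = (-198, -27, -54).
Then n·(-27, 47, 80) - (-450) = 207.
|n| = √(39204 + 729 + 2916) = 207, so the distance is |207|/207 = 1.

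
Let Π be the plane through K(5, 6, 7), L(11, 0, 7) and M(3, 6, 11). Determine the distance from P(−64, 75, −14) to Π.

KL = (6, −6, 0) and KM = (−2, 0, 4), so a normal is n = KL × KM = (−24, −24, −12).
n = (−24, −24, −12); n·P − (-348) = 252; |n| = 36; distance = 252/36 = 7.

7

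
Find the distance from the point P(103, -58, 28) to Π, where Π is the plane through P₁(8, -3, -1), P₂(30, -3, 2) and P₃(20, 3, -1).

1

P₁P₂ = (22, 0, 3) and P₁P₃ = (12, 6, 0), so a normal is n = P₁P₂ × P₁P₃ = (-18, 36, 132).
d = |(-18)·103 + 36·(-58) + 132·28 − (-384)| / √(324 + 1296 + 17424) = |138| / 138 = 1.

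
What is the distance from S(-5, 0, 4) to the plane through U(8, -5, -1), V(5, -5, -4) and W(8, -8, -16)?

7/(3√3)

UV = (-3, 0, -3) and UW = (0, -3, -15), so a normal is n = UV × UW = (-9, -45, 9).
Then n·(-5, 0, 4) - 144 = -63.
|n| = √(81 + 2025 + 81) = 27√3, so the distance is |-63|/(27√3) = 7/(3√3).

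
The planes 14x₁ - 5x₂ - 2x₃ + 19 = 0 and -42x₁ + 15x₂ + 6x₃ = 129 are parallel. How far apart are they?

Divide the second equation by -3 to match normals: 14x₁ - 5x₂ - 2x₃ = -43.
Both planes have normal n = (14, -5, -2), |n| = 15. Any point on the first plane is at distance |(-43) − (-19)|/|n| = 24/15 = 8/5 from the second.

8/5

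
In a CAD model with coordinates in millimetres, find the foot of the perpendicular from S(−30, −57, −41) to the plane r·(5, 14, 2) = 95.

(-5, 13, -31)

The perpendicular from S has direction n = (5, 14, 2): r = (−30, −57, −41) + μ(5, 14, 2).
Substitute into the plane: n·(S + μn) = 95 gives -1030 + 225μ = 95, so μ = 5.
Foot = (−30, −57, −41) + 5·(5, 14, 2) = (−5, 13, −31).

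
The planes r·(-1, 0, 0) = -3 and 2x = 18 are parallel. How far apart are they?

Divide the second equation by -2 to match normals: -x = -9.
Both planes have normal n = (-1, 0, 0), |n| = 1. Any point on the first plane is at distance |(-9) − (-3)|/|n| = 6/1 = 6 from the second.

6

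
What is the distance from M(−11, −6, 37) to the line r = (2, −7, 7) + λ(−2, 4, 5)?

Direction vector d = (−2, 4, 5).
AP = (−13, 1, 30), and AP × d = (−115, 5, −50).
|AP × d|² = 15750 and |d|² = 45, so the distance is √(15750/45) = √350 = 5√14.

5√14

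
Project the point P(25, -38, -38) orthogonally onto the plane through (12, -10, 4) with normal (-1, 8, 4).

The perpendicular from P has direction n = (-1, 8, 4): r = (25, -38, -38) + λ(-1, 8, 4).
Substitute into the plane: n·(P + λn) = -76 gives -481 + 81λ = -76, so λ = 5.
Foot = (25, -38, -38) + 5·(-1, 8, 4) = (20, 2, -18).

(20, 2, -18)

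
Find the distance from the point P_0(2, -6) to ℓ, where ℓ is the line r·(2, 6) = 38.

d = |2·2 + 6·(-6) − 38| / √(4 + 36) = |-70|/(2√10) = 7√10/2.

35/√10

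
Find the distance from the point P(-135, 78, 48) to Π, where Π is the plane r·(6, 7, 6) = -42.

d = |6·(-135) + 7·78 + 6·48 − (-42)| / √(36 + 49 + 36) = |66| / 11 = 6.

6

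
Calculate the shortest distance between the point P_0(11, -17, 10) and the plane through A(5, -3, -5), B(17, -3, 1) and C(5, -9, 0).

AB = (12, 0, 6) and AC = (0, -6, 5), so a normal is n = AB × AC = (36, -60, -72).
n = (36, -60, -72); n·P − 720 = -24; |n| = 12√70; distance = 24/(12√70) = √70/35.

2/√70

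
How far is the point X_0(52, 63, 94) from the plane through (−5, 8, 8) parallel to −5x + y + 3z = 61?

4√35/5

Parallel planes share the normal n = (−5, 1, 3); since (−5, 8, 8) lies on the plane, its equation is −5x + y + 3z = 57.
d = |(-5)·52 + 1·63 + 3·94 − 57| / √(25 + 1 + 9) = |28| / √35 = 28/√35.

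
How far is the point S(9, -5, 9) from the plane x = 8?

Normal vector n = (1, 0, 0), and n·(9, -5, 9) - 8 = 1.
|n| = √(1 + 0 + 0) = 1, so the distance is |1|/1 = 1.

1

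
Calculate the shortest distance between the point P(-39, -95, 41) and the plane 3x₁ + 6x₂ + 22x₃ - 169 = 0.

d = |3·(-39) + 6·(-95) + 22·41 − 169| / √(9 + 36 + 484) = |46| / 23 = 2.

2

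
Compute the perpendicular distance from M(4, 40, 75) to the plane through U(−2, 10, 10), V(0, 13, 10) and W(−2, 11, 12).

23/√14

UV = (2, 3, 0) and UW = (0, 1, 2), so a normal is n = UV × UW = (6, −4, 2).
Then n·(4, 40, 75) − (−32) = 46.
|n| = √(36 + 16 + 4) = 2√14, so the distance is |46|/(2√14) = 23/√14.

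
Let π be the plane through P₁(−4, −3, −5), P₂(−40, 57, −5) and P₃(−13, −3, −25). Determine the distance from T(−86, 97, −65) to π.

P₁P₂ = (−36, 60, 0) and P₁P₃ = (−9, 0, −20), so a normal is n = P₁P₂ × P₁P₃ = (−1200, −720, 540).
Then n·(−86, 97, −65) − 4260 = −6000.
|n| = √(1440000 + 518400 + 291600) = 1500, so the distance is |-6000|/1500 = 4.

4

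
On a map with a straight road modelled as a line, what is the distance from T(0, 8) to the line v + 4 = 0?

12

d = |0·0 + 1·8 − (-4)| / √(0 + 1) = |12|/1 = 12.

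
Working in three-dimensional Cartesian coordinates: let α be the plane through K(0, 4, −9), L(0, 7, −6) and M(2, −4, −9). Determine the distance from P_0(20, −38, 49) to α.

KL = (0, 3, 3) and KM = (2, −8, 0), so a normal is n = KL × KM = (24, 6, −6).
d = |24·20 + 6·(-38) + (-6)·49 − 78| / √(576 + 36 + 36) = |-120| / (18√2) = 10√2/3.

10√2/3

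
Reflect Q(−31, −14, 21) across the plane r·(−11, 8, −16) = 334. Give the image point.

(-53, 2, -11)

n = (−11, 8, −16), |n|² = 441, n·Q − 334 = -441, so t = -441/441 = -1.
Foot F = Q − (-1)·n = (−42, −6, 5); the reflection is 2F − Q = (−53, 2, −11).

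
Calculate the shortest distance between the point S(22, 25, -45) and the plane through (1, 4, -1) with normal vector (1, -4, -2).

25/√21

The plane has equation n·(r − (1, 4, -1)) = 0, i.e. n·r = -13.
Then n·(22, 25, -45) - (-13) = 25.
|n| = √(1 + 16 + 4) = √21, so the distance is |25|/√21 = 25/√21.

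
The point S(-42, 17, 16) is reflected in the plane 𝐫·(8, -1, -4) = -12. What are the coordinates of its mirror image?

n = (8, -1, -4), |n|² = 81, n·S − (-12) = -405, so t = -405/81 = -5.
Foot F = S − (-5)·n = (-2, 12, -4); the reflection is 2F − S = (38, 7, -24).

(38, 7, -24)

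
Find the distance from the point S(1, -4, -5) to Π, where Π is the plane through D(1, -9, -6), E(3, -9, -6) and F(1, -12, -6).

DE = (2, 0, 0) and DF = (0, -3, 0), so a normal is n = DE × DF = (0, 0, -6).
Then n·(1, -4, -5) - 36 = -6.
|n| = √(0 + 0 + 36) = 6, so the distance is |-6|/6 = 1.

1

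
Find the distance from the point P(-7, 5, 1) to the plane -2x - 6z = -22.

n = (-2, 0, -6); n·P − (-22) = 30; |n| = 2√10; distance = 30/(2√10) = 3√10/2.

3√10/2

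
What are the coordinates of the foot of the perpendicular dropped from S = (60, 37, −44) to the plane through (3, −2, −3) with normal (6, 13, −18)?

n = (6, 13, −18), |n|² = 529, and n·S − 46 = 1587.
t = 1587/529 = 3, so the foot is S − t·n = (60, 37, −44) − 3·(6, 13, −18) = (42, −2, 10).

(42, -2, 10)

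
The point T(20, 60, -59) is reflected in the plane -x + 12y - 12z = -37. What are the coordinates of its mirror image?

(30, -60, 61)

n = (-1, 12, -12), |n|² = 289, n·T − (-37) = 1445, so t = 1445/289 = 5.
Foot F = T − 5·n = (25, 0, 1); the reflection is 2F − T = (30, -60, 61).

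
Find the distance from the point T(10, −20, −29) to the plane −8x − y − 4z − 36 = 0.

d = |(-8)·10 + (-1)·(-20) + (-4)·(-29) − 36| / √(64 + 1 + 16) = |20| / 9 = 20/9.

20/9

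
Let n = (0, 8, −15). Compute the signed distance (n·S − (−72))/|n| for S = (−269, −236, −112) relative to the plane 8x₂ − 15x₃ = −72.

n·S − (-72) = -136.
|n| = 17, so the signed distance is -136/17 = -8.

-8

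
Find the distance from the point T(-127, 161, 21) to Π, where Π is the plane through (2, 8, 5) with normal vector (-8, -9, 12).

9

The plane has equation n·(r − (2, 8, 5)) = 0, i.e. n·r = -28.
Then n·(-127, 161, 21) - (-28) = -153.
|n| = √(64 + 81 + 144) = 17, so the distance is |-153|/17 = 9.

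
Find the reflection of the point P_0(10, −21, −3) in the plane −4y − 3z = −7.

n = (0, −4, −3), |n|² = 25, n·P_0 − (-7) = 100, so t = 100/25 = 4.
Foot F = P_0 − 4·n = (10, −5, 9); the reflection is 2F − P_0 = (10, 11, 21).

(10, 11, 21)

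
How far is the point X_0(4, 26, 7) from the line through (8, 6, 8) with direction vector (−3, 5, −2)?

5√3

Direction vector d = (−3, 5, −2).
AP = (−4, 20, −1), and AP × d = (−35, −5, 40).
|AP × d|² = 2850 and |d|² = 38, so the distance is √(2850/38) = √75 = 5√3.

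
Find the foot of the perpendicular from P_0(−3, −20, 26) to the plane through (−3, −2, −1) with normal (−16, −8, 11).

(13, -12, 15)

The perpendicular from P_0 has direction n = (−16, −8, 11): r = (−3, −20, 26) + t(−16, −8, 11).
Substitute into the plane: n·(P_0 + tn) = 53 gives 494 + 441t = 53, so t = -1.
Foot = (−3, −20, 26) + (-1)·(−16, −8, 11) = (13, −12, 15).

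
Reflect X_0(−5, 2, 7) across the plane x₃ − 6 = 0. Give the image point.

With n = (0, 0, 1), the signed offset is (n·X_0 − 6)/|n|² = 1/1 = 1.
X_0' = X_0 − 2t·n = (−5, 2, 7) − 2·(0, 0, 1) = (−5, 2, 5).

(-5, 2, 5)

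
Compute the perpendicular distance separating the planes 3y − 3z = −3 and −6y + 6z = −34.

10√2/3

Divide the second equation by -2 to match normals: 3y − 3z = 17.
With common normal n = (0, 3, −3) (|n| = 3√2), the distance is |(-3) − 17|/|n| = 20/(3√2) = 10√2/3.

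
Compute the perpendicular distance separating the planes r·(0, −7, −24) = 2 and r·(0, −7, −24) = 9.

Both planes have normal n = (0, −7, −24), |n| = 25. Any point on the first plane is at distance |9 − 2|/|n| = 7/25 from the second.

7/25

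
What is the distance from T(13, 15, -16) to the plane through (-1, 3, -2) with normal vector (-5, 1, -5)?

4√51/17

The plane has equation n·(r − (-1, 3, -2)) = 0, i.e. n·r = 18.
Then n·(13, 15, -16) - 18 = 12.
|n| = √(25 + 1 + 25) = √51, so the distance is |12|/√51 = 4√51/17.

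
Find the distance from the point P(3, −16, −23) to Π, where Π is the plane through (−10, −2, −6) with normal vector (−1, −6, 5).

7√62/31

The plane has equation n·(r − (−10, −2, −6)) = 0, i.e. n·r = -8.
n = (−1, −6, 5); n·P − (-8) = -14; |n| = √62; distance = 14/√62 = 7√62/31.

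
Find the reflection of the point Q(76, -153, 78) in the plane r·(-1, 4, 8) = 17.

(74, -145, 94)

With n = (-1, 4, 8), the signed offset is (n·Q − 17)/|n|² = -81/81 = -1.
Q' = Q − 2t·n = (76, -153, 78) − (-2)·(-1, 4, 8) = (74, -145, 94).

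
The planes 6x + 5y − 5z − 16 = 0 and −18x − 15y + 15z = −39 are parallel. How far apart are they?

3√86/86

Divide the second equation by -3 to match normals: 6x + 5y − 5z = 13.
With common normal n = (6, 5, −5) (|n| = √86), the distance is |16 − 13|/|n| = 3/√86 = 3√86/86.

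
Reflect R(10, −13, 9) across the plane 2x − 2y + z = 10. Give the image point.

(-10, 7, -1)

With n = (2, −2, 1), the signed offset is (n·R − 10)/|n|² = 45/9 = 5.
R' = R − 2t·n = (10, −13, 9) − 10·(2, −2, 1) = (−10, 7, −1).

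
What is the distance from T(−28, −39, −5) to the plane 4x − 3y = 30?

Normal vector n = (4, −3, 0), and n·(−28, −39, −5) − 30 = −25.
|n| = √(16 + 9 + 0) = 5, so the distance is |-25|/5 = 5.

5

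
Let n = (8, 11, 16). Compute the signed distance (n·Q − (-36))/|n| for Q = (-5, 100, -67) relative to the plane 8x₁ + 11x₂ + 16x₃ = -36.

8/7

n·Q − (-36) = 24.
|n| = 21, so the signed distance is 24/21 = 8/7.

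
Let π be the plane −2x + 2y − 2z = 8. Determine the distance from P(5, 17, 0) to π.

8√3/3

Normal vector n = (−2, 2, −2), and n·(5, 17, 0) − 8 = 16.
|n| = √(4 + 4 + 4) = 2√3, so the distance is |16|/(2√3) = 8/√3.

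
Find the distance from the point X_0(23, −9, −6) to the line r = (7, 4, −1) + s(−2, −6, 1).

Direction vector d = (−2, −6, 1).
AP = (16, −13, −5), and AP × d = (−43, −6, −122).
|AP × d|² = 16769 and |d|² = 41, so the distance is √(16769/41) = √409.

√409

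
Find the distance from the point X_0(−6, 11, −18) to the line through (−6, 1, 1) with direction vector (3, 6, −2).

√265

Direction vector d = (3, 6, −2).
AP = (0, 10, −19), and AP × d = (94, −57, −30).
|AP × d|² = 12985 and |d|² = 49, so the distance is √(12985/49) = √265.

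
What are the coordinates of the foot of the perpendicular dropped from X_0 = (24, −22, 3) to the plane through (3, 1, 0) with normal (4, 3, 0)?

The perpendicular from X_0 has direction n = (4, 3, 0): r = (24, −22, 3) + μ(4, 3, 0).
Substitute into the plane: n·(X_0 + μn) = 15 gives 30 + 25μ = 15, so μ = -3/5.
Foot = (24, −22, 3) + (-3/5)·(4, 3, 0) = (108/5, −119/5, 3).

(108/5, -119/5, 3)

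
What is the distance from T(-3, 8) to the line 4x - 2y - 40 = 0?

34/√5

d = |4·(-3) + (-2)·8 − 40| / √(16 + 4) = |-68|/(2√5) = 34√5/5.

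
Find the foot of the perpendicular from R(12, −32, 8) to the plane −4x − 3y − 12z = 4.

(140/13, -428/13, 56/13)

The perpendicular from R has direction n = (−4, −3, −12): r = (12, −32, 8) + λ(−4, −3, −12).
Substitute into the plane: n·(R + λn) = 4 gives -48 + 169λ = 4, so λ = 4/13.
Foot = (12, −32, 8) + (4/13)·(−4, −3, −12) = (140/13, −428/13, 56/13).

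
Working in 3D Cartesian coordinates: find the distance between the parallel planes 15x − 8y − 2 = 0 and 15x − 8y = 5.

Both planes have normal n = (15, −8, 0), |n| = 17. Any point on the first plane is at distance |5 − 2|/|n| = 3/17 from the second.

3/17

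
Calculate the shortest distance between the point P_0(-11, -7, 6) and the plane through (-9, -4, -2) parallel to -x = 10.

Parallel planes share the normal n = (-1, 0, 0); since (-9, -4, -2) lies on the plane, its equation is -x = 9.
Then n·(-11, -7, 6) - 9 = 2.
|n| = √(1 + 0 + 0) = 1, so the distance is |2|/1 = 2.

2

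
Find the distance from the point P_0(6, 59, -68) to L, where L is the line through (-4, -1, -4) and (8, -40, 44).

2√185

A direction vector is d = (12, -39, 48).
AP = (10, 60, -64), and AP × d = (384, -1248, -1110).
|AP × d|² = 2937060 and |d|² = 3969, so the distance is √(2937060/3969) = √740 = 2√185.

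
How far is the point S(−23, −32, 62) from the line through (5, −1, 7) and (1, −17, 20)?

A direction vector is d = (−4, −16, 13).
AP = (−28, −31, 55), and AP × d = (477, 144, 324).
|AP × d|² = 353241 and |d|² = 441, so the distance is √(353241/441) = √801 = 3√89.

3√89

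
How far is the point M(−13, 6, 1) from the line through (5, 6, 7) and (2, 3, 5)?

A direction vector is d = (−3, −3, −2).
AP = (−18, 0, −6), and AP × d = (−18, −18, 54).
|AP × d|² = 3564 and |d|² = 22, so the distance is √(3564/22) = √162 = 9√2.

9√2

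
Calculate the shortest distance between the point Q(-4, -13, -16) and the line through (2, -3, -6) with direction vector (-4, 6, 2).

6√5

Direction vector d = (-4, 6, 2).
AP = (-6, -10, -10); AP·d = -56, |AP|² = 236, |d|² = 56.
distance² = |AP|² − (AP·d)²/|d|² = 236 − 3136/56 = 180, so the distance is 6√5.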